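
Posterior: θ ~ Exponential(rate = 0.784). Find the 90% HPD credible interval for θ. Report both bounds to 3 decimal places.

The exponential density is strictly decreasing on [0, ∞), so the HPD interval is anchored at 0: [0, q] with P(θ ≤ q) = 0.90.
q = −ln(1 − 0.90) / 0.784 = 2.3026 / 0.784 = 2.937.

[0.000, 2.937]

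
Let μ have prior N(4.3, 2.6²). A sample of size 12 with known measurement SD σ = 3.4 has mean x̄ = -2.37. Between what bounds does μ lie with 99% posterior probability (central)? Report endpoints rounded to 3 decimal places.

Posterior precision = 1/2.6² + 12/3.4² = 0.1479 + 1.0381 = 1.1860, so posterior SD = 0.9182.
Posterior mean = (4.3/2.6² + 12·-2.37/3.4²) / 1.1860 = -1.5380.
Interval: -1.5380 ± 2.576 × 0.9182 → [-3.903, 0.827].

[-3.903, 0.827]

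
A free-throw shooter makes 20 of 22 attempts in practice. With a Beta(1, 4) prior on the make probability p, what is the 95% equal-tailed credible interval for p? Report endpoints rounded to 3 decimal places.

[0.606, 0.910]

Posterior: Beta(1+20, 4+2) = Beta(21, 6).
Equal-tailed 95% interval: the 0.025 and 0.975 quantiles of Beta(21, 6).
Posterior mean ≈ 0.778, SD ≈ 0.079; a Normal approximation gives roughly [0.624, 0.932].
Exact: F⁻¹(0.025) = 0.606; F⁻¹(0.975) = 0.910.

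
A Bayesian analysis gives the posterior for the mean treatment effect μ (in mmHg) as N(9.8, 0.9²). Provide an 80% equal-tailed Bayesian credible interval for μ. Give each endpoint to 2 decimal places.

The posterior is symmetric, so the 80% equal-tailed interval is μ = 9.8 ± z·0.9 with z = 1.282.
Half-width: 1.282 × 0.9 = 1.15.
9.8 − 1.15 = 8.65; 9.8 + 1.15 = 10.95.

[8.65, 10.95]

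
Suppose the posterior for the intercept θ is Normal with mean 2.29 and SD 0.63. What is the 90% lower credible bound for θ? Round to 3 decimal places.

Need L with P(θ ≥ L) = 0.90: L = 2.29 − z_{0.1}·0.63.
z = 1.282; L = 2.29 − 1.282 × 0.63 = 1.483.

1.483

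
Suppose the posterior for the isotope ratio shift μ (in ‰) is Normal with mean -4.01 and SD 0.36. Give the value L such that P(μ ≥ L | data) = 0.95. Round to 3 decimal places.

Need L with P(μ ≥ L) = 0.95: L = -4.01 − z_{0.05}·0.36.
z = 1.645; L = -4.01 − 1.645 × 0.36 = -4.602.

-4.602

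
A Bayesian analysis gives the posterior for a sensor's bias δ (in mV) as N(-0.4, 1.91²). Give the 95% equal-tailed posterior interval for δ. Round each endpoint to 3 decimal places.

The posterior is symmetric, so the 95% equal-tailed interval is δ = -0.4 ± z·1.91 with z = 1.960.
Half-width: 1.960 × 1.91 = 3.744.
-0.4 − 3.744 = -4.144; -0.4 + 3.744 = 3.344.

[-4.144, 3.344]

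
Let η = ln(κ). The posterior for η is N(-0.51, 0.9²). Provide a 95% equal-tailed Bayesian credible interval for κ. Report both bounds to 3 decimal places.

On the log scale the 95% interval is -0.51 ± 1.960 × 0.9 = [-2.2740, 1.2540].
Exponentiate: [e^-2.2740, e^1.2540] = [0.103, 3.504].

[0.103, 3.504]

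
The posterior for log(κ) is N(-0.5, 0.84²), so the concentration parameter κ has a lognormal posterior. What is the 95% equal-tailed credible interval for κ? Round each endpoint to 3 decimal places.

On the log scale the 95% interval is -0.5 ± 1.960 × 0.84 = [-2.1464, 1.1464].
Exponentiate: [e^-2.1464, e^1.1464] = [0.117, 3.147].

[0.117, 3.147]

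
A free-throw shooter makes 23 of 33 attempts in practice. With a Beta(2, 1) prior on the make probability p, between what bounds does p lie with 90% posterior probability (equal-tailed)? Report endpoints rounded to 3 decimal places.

[0.564, 0.813]

Posterior: Beta(2+23, 1+10) = Beta(25, 11).
Equal-tailed 90% interval: the 0.05 and 0.95 quantiles of Beta(25, 11).
Posterior mean ≈ 0.694, SD ≈ 0.076; a Normal approximation gives roughly [0.570, 0.819].
Exact: F⁻¹(0.05) = 0.564; F⁻¹(0.95) = 0.813.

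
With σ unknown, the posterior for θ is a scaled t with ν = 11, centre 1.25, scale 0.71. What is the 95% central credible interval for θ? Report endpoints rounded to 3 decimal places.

The t_11 distribution is symmetric; the 95% interval is 1.25 ± t·0.71 with t_{0.975,11} = 2.201.
Half-width: 2.201 × 0.71 = 1.563.
1.25 − 1.563 = -0.313; 1.25 + 1.563 = 2.813.

[-0.313, 2.813]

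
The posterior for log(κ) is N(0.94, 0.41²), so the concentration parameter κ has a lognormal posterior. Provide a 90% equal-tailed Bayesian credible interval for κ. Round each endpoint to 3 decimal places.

On the log scale the 90% interval is 0.94 ± 1.645 × 0.41 = [0.2656, 1.6144].
Exponentiate: [e^0.2656, e^1.6144] = [1.304, 5.025].

[1.304, 5.025]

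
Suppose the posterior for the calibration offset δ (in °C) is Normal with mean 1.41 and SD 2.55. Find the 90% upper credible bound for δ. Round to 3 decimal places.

4.678

Need U with P(δ ≤ U) = 0.90: U = 1.41 + z_{0.1}·2.55.
z = 1.282; U = 1.41 + 1.282 × 2.55 = 4.678.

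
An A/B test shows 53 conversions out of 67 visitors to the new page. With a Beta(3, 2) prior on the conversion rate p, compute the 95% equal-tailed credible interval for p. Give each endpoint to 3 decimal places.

[0.676, 0.865]

Posterior: Beta(3+53, 2+14) = Beta(56, 16).
Equal-tailed 95% interval: the 0.025 and 0.975 quantiles of Beta(56, 16).
Posterior mean ≈ 0.778, SD ≈ 0.049; a Normal approximation gives roughly [0.682, 0.873].
Exact: F⁻¹(0.025) = 0.676; F⁻¹(0.975) = 0.865.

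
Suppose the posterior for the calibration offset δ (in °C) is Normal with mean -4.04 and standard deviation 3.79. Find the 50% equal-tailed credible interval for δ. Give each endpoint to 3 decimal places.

The posterior is symmetric, so the 50% equal-tailed interval is δ = -4.04 ± z·3.79 with z = 0.674.
Half-width: 0.674 × 3.79 = 2.556.
-4.04 − 2.556 = -6.596; -4.04 + 2.556 = -1.484.

[-6.596, -1.484]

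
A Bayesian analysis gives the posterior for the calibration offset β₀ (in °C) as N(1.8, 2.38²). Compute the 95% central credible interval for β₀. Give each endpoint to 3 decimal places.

The posterior is symmetric, so the 95% equal-tailed interval is β₀ = 1.8 ± z·2.38 with z = 1.960.
Half-width: 1.960 × 2.38 = 4.665.
1.8 − 4.665 = -2.865; 1.8 + 4.665 = 6.465.

[-2.865, 6.465]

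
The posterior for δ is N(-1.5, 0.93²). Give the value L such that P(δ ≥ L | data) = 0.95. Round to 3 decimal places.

-3.030

Need L with P(δ ≥ L) = 0.95: L = -1.5 − z_{0.05}·0.93.
z = 1.645; L = -1.5 − 1.645 × 0.93 = -3.030.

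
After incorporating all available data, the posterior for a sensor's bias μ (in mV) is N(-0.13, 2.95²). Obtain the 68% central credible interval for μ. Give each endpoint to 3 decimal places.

The posterior is symmetric, so the 68% equal-tailed interval is μ = -0.13 ± z·2.95 with z = 0.994.
Half-width: 0.994 × 2.95 = 2.934.
-0.13 − 2.934 = -3.064; -0.13 + 2.934 = 2.804.

[-3.064, 2.804]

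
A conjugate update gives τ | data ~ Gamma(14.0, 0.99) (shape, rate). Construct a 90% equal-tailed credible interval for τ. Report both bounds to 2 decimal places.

[8.55, 20.88]

Posterior: Gamma(shape 14.0, rate 0.99).
Equal-tailed 90% interval: Gamma(14.0, 0.99) quantiles at 0.05 and 0.95.
Posterior mean ≈ 14.14, SD ≈ 3.78; a Normal approximation gives roughly [7.92, 20.36].
Exact: lower = 8.55; upper = 20.88.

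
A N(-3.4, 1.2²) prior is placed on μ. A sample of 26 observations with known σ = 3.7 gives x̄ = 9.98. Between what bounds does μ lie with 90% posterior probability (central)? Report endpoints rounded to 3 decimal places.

Posterior precision = 1/1.2² + 26/3.7² = 0.6944 + 1.8992 = 2.5936, so posterior SD = 0.6209.
Posterior mean = (-3.4/1.2² + 26·9.98/3.7²) / 2.5936 = 6.3975.
Interval: 6.3975 ± 1.645 × 0.6209 → [5.376, 7.419].

[5.376, 7.419]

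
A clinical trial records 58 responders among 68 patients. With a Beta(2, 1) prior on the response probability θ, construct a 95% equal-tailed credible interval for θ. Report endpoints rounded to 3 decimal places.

Posterior: Beta(2+58, 1+10) = Beta(60, 11).
Equal-tailed 95% interval: the 0.025 and 0.975 quantiles of Beta(60, 11).
Posterior mean ≈ 0.845, SD ≈ 0.043; a Normal approximation gives roughly [0.761, 0.929].
Exact: F⁻¹(0.025) = 0.753; F⁻¹(0.975) = 0.919.

[0.753, 0.919]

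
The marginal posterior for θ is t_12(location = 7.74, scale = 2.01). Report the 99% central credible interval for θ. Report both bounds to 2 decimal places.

The t_12 distribution is symmetric; the 99% interval is 7.74 ± t·2.01 with t_{0.995,12} = 3.055.
Half-width: 3.055 × 2.01 = 6.14.
7.74 − 6.14 = 1.60; 7.74 + 6.14 = 13.88.

[1.60, 13.88]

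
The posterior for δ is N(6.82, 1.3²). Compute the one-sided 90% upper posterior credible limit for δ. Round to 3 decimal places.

Need U with P(δ ≤ U) = 0.90: U = 6.82 + z_{0.1}·1.3.
z = 1.282; U = 6.82 + 1.282 × 1.3 = 8.486.

8.486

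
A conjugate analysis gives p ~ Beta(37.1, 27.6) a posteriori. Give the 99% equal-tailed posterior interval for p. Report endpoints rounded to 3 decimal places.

[0.414, 0.724]

Posterior: Beta(37.1, 27.6).
Equal-tailed 99% interval: the 0.005 and 0.995 quantiles of Beta(37.1, 27.6).
Posterior mean ≈ 0.573, SD ≈ 0.061; a Normal approximation gives roughly [0.416, 0.731].
Exact: F⁻¹(0.005) = 0.414; F⁻¹(0.995) = 0.724.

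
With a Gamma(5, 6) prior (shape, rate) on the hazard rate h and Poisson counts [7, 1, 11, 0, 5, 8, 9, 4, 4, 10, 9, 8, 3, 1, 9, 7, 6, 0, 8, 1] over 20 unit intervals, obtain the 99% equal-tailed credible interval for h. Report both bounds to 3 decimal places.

[3.467, 5.601]

Posterior: Gamma(5+111, 6+20) = Gamma(116, 26) (shape, rate).
Equal-tailed 99% interval: Gamma(116, 26) quantiles at 0.005 and 0.995.
Posterior mean ≈ 4.462, SD ≈ 0.414; a Normal approximation gives roughly [3.395, 5.529].
Exact: lower = 3.467; upper = 5.601.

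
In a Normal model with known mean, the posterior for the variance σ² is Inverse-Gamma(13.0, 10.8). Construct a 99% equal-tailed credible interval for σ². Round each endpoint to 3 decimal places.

[0.447, 1.935]

Inverse-Gamma(13.0, 10.8) quantiles: F⁻¹(0.005) and F⁻¹(0.995).
Equivalently, 1/σ² ~ Gamma(13.0, rate = 10.8); invert its 0.995 and 0.005 quantiles.
Posterior mean ≈ 0.900, SD ≈ 0.271; a Normal approximation gives roughly [0.201, 1.599].
Exact: lower = 0.447; upper = 1.935.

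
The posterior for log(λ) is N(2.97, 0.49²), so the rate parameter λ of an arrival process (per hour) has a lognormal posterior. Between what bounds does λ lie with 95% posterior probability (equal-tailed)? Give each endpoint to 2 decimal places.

On the log scale the 95% interval is 2.97 ± 1.960 × 0.49 = [2.0096, 3.9304].
Exponentiate: [e^2.0096, e^3.9304] = [7.46, 50.93].

[7.46, 50.93]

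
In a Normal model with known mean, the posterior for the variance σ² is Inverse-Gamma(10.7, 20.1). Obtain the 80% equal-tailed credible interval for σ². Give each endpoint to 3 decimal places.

[1.336, 2.965]

Inverse-Gamma(10.7, 20.1) quantiles: F⁻¹(0.1) and F⁻¹(0.9).
Equivalently, 1/σ² ~ Gamma(10.7, rate = 20.1); invert its 0.9 and 0.1 quantiles.
Posterior mean ≈ 2.072, SD ≈ 0.703; a Normal approximation gives roughly [1.172, 2.972].
Exact: lower = 1.336; upper = 2.965.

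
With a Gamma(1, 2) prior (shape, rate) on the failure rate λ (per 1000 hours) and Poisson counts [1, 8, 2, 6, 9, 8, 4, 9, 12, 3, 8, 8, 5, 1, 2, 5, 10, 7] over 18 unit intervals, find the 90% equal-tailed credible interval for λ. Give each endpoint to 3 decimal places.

Posterior: Gamma(1+108, 2+18) = Gamma(109, 20) (shape, rate).
Equal-tailed 90% interval: Gamma(109, 20) quantiles at 0.05 and 0.95.
Posterior mean ≈ 5.450, SD ≈ 0.522; a Normal approximation gives roughly [4.591, 6.309].
Exact: lower = 4.621; upper = 6.336.

[4.621, 6.336]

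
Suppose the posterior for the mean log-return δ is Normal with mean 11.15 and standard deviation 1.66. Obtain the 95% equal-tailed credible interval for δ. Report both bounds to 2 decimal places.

The posterior is symmetric, so the 95% equal-tailed interval is δ = 11.15 ± z·1.66 with z = 1.960.
Half-width: 1.960 × 1.66 = 3.25.
11.15 − 3.25 = 7.90; 11.15 + 3.25 = 14.40.

[7.90, 14.40]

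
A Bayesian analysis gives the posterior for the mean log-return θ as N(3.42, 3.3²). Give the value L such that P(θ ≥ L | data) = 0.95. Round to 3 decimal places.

-2.008

Need L with P(θ ≥ L) = 0.95: L = 3.42 − z_{0.05}·3.3.
z = 1.645; L = 3.42 − 1.645 × 3.3 = -2.008.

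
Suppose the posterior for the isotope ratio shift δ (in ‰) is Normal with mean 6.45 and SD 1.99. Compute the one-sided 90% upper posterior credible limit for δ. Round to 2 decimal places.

Need U with P(δ ≤ U) = 0.90: U = 6.45 + z_{0.1}·1.99.
z = 1.282; U = 6.45 + 1.282 × 1.99 = 9.00.

9.00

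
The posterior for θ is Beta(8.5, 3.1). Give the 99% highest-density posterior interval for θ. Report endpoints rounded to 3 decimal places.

The posterior is unimodal and skewed, so the HPD interval has equal density at both endpoints and is the shortest 99% interval.
Solving f(0.395) = f(0.976) with F(0.976) − F(0.395) = 0.99 gives [0.395, 0.976].
For comparison, the equal-tailed interval is [0.367, 0.962]; the HPD is narrower and shifted toward the mode.

[0.395, 0.976]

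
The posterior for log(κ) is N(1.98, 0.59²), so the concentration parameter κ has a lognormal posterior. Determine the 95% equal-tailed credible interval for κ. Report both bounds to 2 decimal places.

[2.28, 23.02]

On the log scale the 95% interval is 1.98 ± 1.960 × 0.59 = [0.8236, 3.1364].
Exponentiate: [e^0.8236, e^3.1364] = [2.28, 23.02].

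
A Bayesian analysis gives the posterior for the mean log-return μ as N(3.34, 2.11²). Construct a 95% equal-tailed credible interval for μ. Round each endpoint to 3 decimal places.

[-0.796, 7.476]

The posterior is symmetric, so the 95% equal-tailed interval is μ = 3.34 ± z·2.11 with z = 1.960.
Half-width: 1.960 × 2.11 = 4.136.
3.34 − 4.136 = -0.796; 3.34 + 4.136 = 7.476.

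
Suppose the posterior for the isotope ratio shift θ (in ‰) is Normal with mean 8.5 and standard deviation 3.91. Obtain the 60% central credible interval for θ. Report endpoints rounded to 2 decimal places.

[5.21, 11.79]

The posterior is symmetric, so the 60% equal-tailed interval is θ = 8.5 ± z·3.91 with z = 0.842.
Half-width: 0.842 × 3.91 = 3.29.
8.5 − 3.29 = 5.21; 8.5 + 3.29 = 11.79.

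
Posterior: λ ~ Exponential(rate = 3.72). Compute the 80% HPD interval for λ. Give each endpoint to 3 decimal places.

The exponential density is strictly decreasing on [0, ∞), so the HPD interval is anchored at 0: [0, q] with P(λ ≤ q) = 0.80.
q = −ln(1 − 0.80) / 3.72 = 1.6094 / 3.72 = 0.433.

[0.000, 0.433]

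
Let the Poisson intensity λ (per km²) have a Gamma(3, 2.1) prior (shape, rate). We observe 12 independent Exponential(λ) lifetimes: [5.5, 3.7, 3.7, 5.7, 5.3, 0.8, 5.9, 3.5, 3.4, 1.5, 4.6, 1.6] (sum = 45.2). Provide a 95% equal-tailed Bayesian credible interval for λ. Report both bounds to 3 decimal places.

[0.177, 0.497]

Posterior: Gamma(3+12, 2.1+45.2) = Gamma(15, 47.3) (shape, rate).
Equal-tailed 95% interval: Gamma(15, 47.3) quantiles at 0.025 and 0.975.
Posterior mean ≈ 0.317, SD ≈ 0.082; a Normal approximation gives roughly [0.157, 0.478].
Exact: lower = 0.177; upper = 0.497.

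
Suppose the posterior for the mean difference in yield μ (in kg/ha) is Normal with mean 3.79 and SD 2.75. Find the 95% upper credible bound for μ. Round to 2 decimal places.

8.31

Need U with P(μ ≤ U) = 0.95: U = 3.79 + z_{0.05}·2.75.
z = 1.645; U = 3.79 + 1.645 × 2.75 = 8.31.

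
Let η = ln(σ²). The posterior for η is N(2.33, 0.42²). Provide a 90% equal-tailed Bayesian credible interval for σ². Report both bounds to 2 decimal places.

[5.15, 20.51]

On the log scale the 90% interval is 2.33 ± 1.645 × 0.42 = [1.6392, 3.0208].
Exponentiate: [e^1.6392, e^3.0208] = [5.15, 20.51].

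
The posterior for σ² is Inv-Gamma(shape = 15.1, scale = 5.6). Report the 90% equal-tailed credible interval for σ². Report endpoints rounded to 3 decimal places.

[0.254, 0.601]

Inverse-Gamma(15.1, 5.6) quantiles: F⁻¹(0.05) and F⁻¹(0.95).
Equivalently, 1/σ² ~ Gamma(15.1, rate = 5.6); invert its 0.95 and 0.05 quantiles.
Posterior mean ≈ 0.397, SD ≈ 0.110; a Normal approximation gives roughly [0.217, 0.578].
Exact: lower = 0.254; upper = 0.601.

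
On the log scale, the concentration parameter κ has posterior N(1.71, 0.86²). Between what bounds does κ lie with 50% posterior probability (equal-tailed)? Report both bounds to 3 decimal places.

[3.095, 9.876]

On the log scale the 50% interval is 1.71 ± 0.674 × 0.86 = [1.1299, 2.2901].
Exponentiate: [e^1.1299, e^2.2901] = [3.095, 9.876].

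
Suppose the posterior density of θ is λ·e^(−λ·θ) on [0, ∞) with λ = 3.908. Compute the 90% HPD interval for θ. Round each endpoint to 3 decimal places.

[0.000, 0.589]

The exponential density is strictly decreasing on [0, ∞), so the HPD interval is anchored at 0: [0, q] with P(θ ≤ q) = 0.90.
q = −ln(1 − 0.90) / 3.908 = 2.3026 / 3.908 = 0.589.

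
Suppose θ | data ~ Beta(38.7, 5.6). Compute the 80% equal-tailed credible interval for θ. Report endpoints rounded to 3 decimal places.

Posterior: Beta(38.7, 5.6).
Equal-tailed 80% interval: the 0.1 and 0.9 quantiles of Beta(38.7, 5.6).
Posterior mean ≈ 0.874, SD ≈ 0.049; a Normal approximation gives roughly [0.810, 0.937].
Exact: F⁻¹(0.1) = 0.807; F⁻¹(0.9) = 0.933.

[0.807, 0.933]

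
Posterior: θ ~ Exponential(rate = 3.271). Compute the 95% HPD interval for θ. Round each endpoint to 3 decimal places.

The exponential density is strictly decreasing on [0, ∞), so the HPD interval is anchored at 0: [0, q] with P(θ ≤ q) = 0.95.
q = −ln(1 − 0.95) / 3.271 = 2.9957 / 3.271 = 0.916.

[0.000, 0.916]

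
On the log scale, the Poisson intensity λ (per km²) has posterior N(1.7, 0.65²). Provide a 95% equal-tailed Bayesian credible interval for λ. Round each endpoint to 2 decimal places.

[1.53, 19.57]

On the log scale the 95% interval is 1.7 ± 1.960 × 0.65 = [0.4260, 2.9740].
Exponentiate: [e^0.4260, e^2.9740] = [1.53, 19.57].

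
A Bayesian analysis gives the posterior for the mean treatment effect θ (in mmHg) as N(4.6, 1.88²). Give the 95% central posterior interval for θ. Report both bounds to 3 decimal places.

[0.915, 8.285]

The posterior is symmetric, so the 95% equal-tailed interval is θ = 4.6 ± z·1.88 with z = 1.960.
Half-width: 1.960 × 1.88 = 3.685.
4.6 − 3.685 = 0.915; 4.6 + 3.685 = 8.285.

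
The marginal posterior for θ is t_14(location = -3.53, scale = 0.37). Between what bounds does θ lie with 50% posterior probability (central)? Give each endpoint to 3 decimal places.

[-3.786, -3.274]

The t_14 distribution is symmetric; the 50% interval is -3.53 ± t·0.37 with t_{0.75,14} = 0.692.
Half-width: 0.692 × 0.37 = 0.256.
-3.53 − 0.256 = -3.786; -3.53 + 0.256 = -3.274.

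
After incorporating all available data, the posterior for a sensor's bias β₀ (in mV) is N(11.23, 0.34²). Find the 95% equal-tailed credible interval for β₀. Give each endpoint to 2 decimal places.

The posterior is symmetric, so the 95% equal-tailed interval is β₀ = 11.23 ± z·0.34 with z = 1.960.
Half-width: 1.960 × 0.34 = 0.67.
11.23 − 0.67 = 10.56; 11.23 + 0.67 = 11.90.

[10.56, 11.90]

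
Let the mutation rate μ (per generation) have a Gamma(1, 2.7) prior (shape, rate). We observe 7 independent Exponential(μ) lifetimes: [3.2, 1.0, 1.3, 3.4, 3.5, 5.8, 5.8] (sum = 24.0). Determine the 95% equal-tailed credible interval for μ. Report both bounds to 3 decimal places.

[0.129, 0.540]

Posterior: Gamma(1+7, 2.7+24.0) = Gamma(8, 26.7) (shape, rate).
Equal-tailed 95% interval: Gamma(8, 26.7) quantiles at 0.025 and 0.975.
Posterior mean ≈ 0.300, SD ≈ 0.106; a Normal approximation gives roughly [0.092, 0.507].
Exact: lower = 0.129; upper = 0.540.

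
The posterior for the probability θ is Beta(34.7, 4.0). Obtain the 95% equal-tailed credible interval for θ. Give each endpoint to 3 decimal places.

[0.785, 0.970]

Posterior: Beta(34.7, 4.0).
Equal-tailed 95% interval: the 0.025 and 0.975 quantiles of Beta(34.7, 4.0).
Posterior mean ≈ 0.897, SD ≈ 0.048; a Normal approximation gives roughly [0.802, 0.991].
Exact: F⁻¹(0.025) = 0.785; F⁻¹(0.975) = 0.970.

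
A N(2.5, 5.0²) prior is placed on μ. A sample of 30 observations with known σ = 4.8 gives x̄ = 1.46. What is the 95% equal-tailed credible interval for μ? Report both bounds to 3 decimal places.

Posterior precision = 1/5.0² + 30/4.8² = 0.0400 + 1.3021 = 1.3421, so posterior SD = 0.8632.
Posterior mean = (2.5/5.0² + 30·1.46/4.8²) / 1.3421 = 1.4910.
Interval: 1.4910 ± 1.960 × 0.8632 → [-0.201, 3.183].

[-0.201, 3.183]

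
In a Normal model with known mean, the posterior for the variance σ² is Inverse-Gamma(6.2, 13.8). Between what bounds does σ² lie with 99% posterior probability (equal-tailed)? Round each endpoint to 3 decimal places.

[0.955, 8.446]

Inverse-Gamma(6.2, 13.8) quantiles: F⁻¹(0.005) and F⁻¹(0.995).
Equivalently, 1/σ² ~ Gamma(6.2, rate = 13.8); invert its 0.995 and 0.005 quantiles.
Posterior mean ≈ 2.654, SD ≈ 1.295; a Normal approximation gives roughly [-0.682, 5.989].
Exact: lower = 0.955; upper = 8.446.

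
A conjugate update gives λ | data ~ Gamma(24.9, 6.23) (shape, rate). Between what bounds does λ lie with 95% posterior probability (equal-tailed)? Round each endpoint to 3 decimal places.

Posterior: Gamma(shape 24.9, rate 6.23).
Equal-tailed 95% interval: Gamma(24.9, 6.23) quantiles at 0.025 and 0.975.
Posterior mean ≈ 3.997, SD ≈ 0.801; a Normal approximation gives roughly [2.427, 5.567].
Exact: lower = 2.584; upper = 5.713.

[2.584, 5.713]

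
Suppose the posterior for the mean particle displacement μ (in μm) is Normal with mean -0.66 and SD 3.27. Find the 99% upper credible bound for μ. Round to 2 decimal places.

Need U with P(μ ≤ U) = 0.99: U = -0.66 + z_{0.01}·3.27.
z = 2.326; U = -0.66 + 2.326 × 3.27 = 6.95.

6.95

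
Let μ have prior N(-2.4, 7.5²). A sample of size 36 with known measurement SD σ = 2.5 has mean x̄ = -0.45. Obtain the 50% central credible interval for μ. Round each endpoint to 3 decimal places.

[-0.737, -0.175]

Posterior precision = 1/7.5² + 36/2.5² = 0.0178 + 5.7600 = 5.7778, so posterior SD = 0.4160.
Posterior mean = (-2.4/7.5² + 36·-0.45/2.5²) / 5.7778 = -0.4560.
Interval: -0.4560 ± 0.674 × 0.4160 → [-0.737, -0.175].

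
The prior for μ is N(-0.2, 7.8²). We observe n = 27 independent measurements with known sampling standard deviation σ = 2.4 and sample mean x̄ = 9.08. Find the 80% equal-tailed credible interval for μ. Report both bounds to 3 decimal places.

[8.457, 9.638]

Posterior precision = 1/7.8² + 27/2.4² = 0.0164 + 4.6875 = 4.7039, so posterior SD = 0.4611.
Posterior mean = (-0.2/7.8² + 27·9.08/2.4²) / 4.7039 = 9.0476.
Interval: 9.0476 ± 1.282 × 0.4611 → [8.457, 9.638].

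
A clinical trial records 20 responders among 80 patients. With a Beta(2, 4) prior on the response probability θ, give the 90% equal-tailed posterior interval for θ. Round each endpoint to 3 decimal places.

Posterior: Beta(2+20, 4+60) = Beta(22, 64).
Equal-tailed 90% interval: the 0.05 and 0.95 quantiles of Beta(22, 64).
Posterior mean ≈ 0.256, SD ≈ 0.047; a Normal approximation gives roughly [0.179, 0.333].
Exact: F⁻¹(0.05) = 0.182; F⁻¹(0.95) = 0.336.

[0.182, 0.336]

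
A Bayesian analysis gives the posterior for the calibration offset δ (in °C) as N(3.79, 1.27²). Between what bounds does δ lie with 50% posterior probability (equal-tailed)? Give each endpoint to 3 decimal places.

[2.933, 4.647]

The posterior is symmetric, so the 50% equal-tailed interval is δ = 3.79 ± z·1.27 with z = 0.674.
Half-width: 0.674 × 1.27 = 0.857.
3.79 − 0.857 = 2.933; 3.79 + 0.857 = 4.647.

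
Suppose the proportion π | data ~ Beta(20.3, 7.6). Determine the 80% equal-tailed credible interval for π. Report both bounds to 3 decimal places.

[0.617, 0.831]

Posterior: Beta(20.3, 7.6).
Equal-tailed 80% interval: the 0.1 and 0.9 quantiles of Beta(20.3, 7.6).
Posterior mean ≈ 0.728, SD ≈ 0.083; a Normal approximation gives roughly [0.621, 0.834].
Exact: F⁻¹(0.1) = 0.617; F⁻¹(0.9) = 0.831.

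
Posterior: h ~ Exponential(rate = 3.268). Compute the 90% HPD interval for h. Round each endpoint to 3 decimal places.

[0.000, 0.705]

The exponential density is strictly decreasing on [0, ∞), so the HPD interval is anchored at 0: [0, q] with P(h ≤ q) = 0.90.
q = −ln(1 − 0.90) / 3.268 = 2.3026 / 3.268 = 0.705.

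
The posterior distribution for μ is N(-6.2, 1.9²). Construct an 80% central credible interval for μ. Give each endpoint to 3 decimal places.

The posterior is symmetric, so the 80% equal-tailed interval is μ = -6.2 ± z·1.9 with z = 1.282.
Half-width: 1.282 × 1.9 = 2.435.
-6.2 − 2.435 = -8.635; -6.2 + 2.435 = -3.765.

[-8.635, -3.765]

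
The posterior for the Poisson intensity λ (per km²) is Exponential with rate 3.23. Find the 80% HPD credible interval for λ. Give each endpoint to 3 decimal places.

[0.000, 0.498]

The exponential density is strictly decreasing on [0, ∞), so the HPD interval is anchored at 0: [0, q] with P(λ ≤ q) = 0.80.
q = −ln(1 − 0.80) / 3.23 = 1.6094 / 3.23 = 0.498.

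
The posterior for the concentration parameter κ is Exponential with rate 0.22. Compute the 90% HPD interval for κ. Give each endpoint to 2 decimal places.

[0.00, 10.47]

The exponential density is strictly decreasing on [0, ∞), so the HPD interval is anchored at 0: [0, q] with P(κ ≤ q) = 0.90.
q = −ln(1 − 0.90) / 0.22 = 2.3026 / 0.22 = 10.47.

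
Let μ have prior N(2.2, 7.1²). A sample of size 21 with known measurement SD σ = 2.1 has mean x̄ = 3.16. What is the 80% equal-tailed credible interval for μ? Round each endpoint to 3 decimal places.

[2.570, 3.742]

Posterior precision = 1/7.1² + 21/2.1² = 0.0198 + 4.7619 = 4.7817, so posterior SD = 0.4573.
Posterior mean = (2.2/7.1² + 21·3.16/2.1²) / 4.7817 = 3.1560.
Interval: 3.1560 ± 1.282 × 0.4573 → [2.570, 3.742].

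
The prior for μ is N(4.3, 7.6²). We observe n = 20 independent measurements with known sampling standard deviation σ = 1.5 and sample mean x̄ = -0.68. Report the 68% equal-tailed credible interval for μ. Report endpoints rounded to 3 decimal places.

Posterior precision = 1/7.6² + 20/1.5² = 0.0173 + 8.8889 = 8.9062, so posterior SD = 0.3351.
Posterior mean = (4.3/7.6² + 20·-0.68/1.5²) / 8.9062 = -0.6703.
Interval: -0.6703 ± 0.994 × 0.3351 → [-1.004, -0.337].

[-1.004, -0.337]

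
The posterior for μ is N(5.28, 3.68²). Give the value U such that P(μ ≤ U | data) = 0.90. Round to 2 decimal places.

10.00

Need U with P(μ ≤ U) = 0.90: U = 5.28 + z_{0.1}·3.68.
z = 1.282; U = 5.28 + 1.282 × 3.68 = 10.00.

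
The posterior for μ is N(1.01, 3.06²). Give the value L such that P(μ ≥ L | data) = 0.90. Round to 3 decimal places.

-2.912

Need L with P(μ ≥ L) = 0.90: L = 1.01 − z_{0.1}·3.06.
z = 1.282; L = 1.01 − 1.282 × 3.06 = -2.912.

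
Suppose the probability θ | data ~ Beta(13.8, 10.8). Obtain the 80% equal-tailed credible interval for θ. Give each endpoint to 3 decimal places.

Posterior: Beta(13.8, 10.8).
Equal-tailed 80% interval: the 0.1 and 0.9 quantiles of Beta(13.8, 10.8).
Posterior mean ≈ 0.561, SD ≈ 0.098; a Normal approximation gives roughly [0.435, 0.687].
Exact: F⁻¹(0.1) = 0.433; F⁻¹(0.9) = 0.687.

[0.433, 0.687]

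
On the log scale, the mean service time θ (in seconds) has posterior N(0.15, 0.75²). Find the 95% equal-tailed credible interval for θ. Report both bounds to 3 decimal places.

[0.267, 5.053]

On the log scale the 95% interval is 0.15 ± 1.960 × 0.75 = [-1.3200, 1.6200].
Exponentiate: [e^-1.3200, e^1.6200] = [0.267, 5.053].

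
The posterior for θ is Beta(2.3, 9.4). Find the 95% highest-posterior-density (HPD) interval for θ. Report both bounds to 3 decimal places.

[0.015, 0.413]

The posterior is unimodal and skewed, so the HPD interval has equal density at both endpoints and is the shortest 95% interval.
Solving f(0.015) = f(0.413) with F(0.413) − F(0.015) = 0.95 gives [0.015, 0.413].
For comparison, the equal-tailed interval is [0.034, 0.456]; the HPD is narrower and shifted toward the mode.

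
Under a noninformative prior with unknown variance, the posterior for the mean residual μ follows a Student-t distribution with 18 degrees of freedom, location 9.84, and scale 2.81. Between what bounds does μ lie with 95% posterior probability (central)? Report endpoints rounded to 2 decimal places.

The t_18 distribution is symmetric; the 95% interval is 9.84 ± t·2.81 with t_{0.975,18} = 2.101.
Half-width: 2.101 × 2.81 = 5.90.
9.84 − 5.90 = 3.94; 9.84 + 5.90 = 15.74.

[3.94, 15.74]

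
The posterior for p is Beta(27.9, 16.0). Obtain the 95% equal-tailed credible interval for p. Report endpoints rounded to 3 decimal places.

[0.490, 0.770]

Posterior: Beta(27.9, 16.0).
Equal-tailed 95% interval: the 0.025 and 0.975 quantiles of Beta(27.9, 16.0).
Posterior mean ≈ 0.636, SD ≈ 0.072; a Normal approximation gives roughly [0.495, 0.776].
Exact: F⁻¹(0.025) = 0.490; F⁻¹(0.975) = 0.770.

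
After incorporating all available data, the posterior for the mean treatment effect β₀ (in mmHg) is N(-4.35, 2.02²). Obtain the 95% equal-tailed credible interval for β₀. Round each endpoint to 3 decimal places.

The posterior is symmetric, so the 95% equal-tailed interval is β₀ = -4.35 ± z·2.02 with z = 1.960.
Half-width: 1.960 × 2.02 = 3.959.
-4.35 − 3.959 = -8.309; -4.35 + 3.959 = -0.391.

[-8.309, -0.391]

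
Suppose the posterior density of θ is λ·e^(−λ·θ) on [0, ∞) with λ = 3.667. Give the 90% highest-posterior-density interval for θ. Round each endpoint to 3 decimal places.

[0.000, 0.628]

The exponential density is strictly decreasing on [0, ∞), so the HPD interval is anchored at 0: [0, q] with P(θ ≤ q) = 0.90.
q = −ln(1 − 0.90) / 3.667 = 2.3026 / 3.667 = 0.628.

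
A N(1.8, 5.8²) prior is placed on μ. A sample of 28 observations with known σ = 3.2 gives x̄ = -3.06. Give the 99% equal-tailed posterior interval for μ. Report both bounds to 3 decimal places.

Posterior precision = 1/5.8² + 28/3.2² = 0.0297 + 2.7344 = 2.7641, so posterior SD = 0.6015.
Posterior mean = (1.8/5.8² + 28·-3.06/3.2²) / 2.7641 = -3.0077.
Interval: -3.0077 ± 2.576 × 0.6015 → [-4.557, -1.458].

[-4.557, -1.458]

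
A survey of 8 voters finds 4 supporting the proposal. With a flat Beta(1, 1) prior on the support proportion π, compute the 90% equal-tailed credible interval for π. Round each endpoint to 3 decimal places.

Posterior: Beta(1+4, 1+4) = Beta(5, 5).
Equal-tailed 90% interval: the 0.05 and 0.95 quantiles of Beta(5, 5).
Posterior mean ≈ 0.500, SD ≈ 0.151; a Normal approximation gives roughly [0.252, 0.748].
Exact: F⁻¹(0.05) = 0.251; F⁻¹(0.95) = 0.749.

[0.251, 0.749]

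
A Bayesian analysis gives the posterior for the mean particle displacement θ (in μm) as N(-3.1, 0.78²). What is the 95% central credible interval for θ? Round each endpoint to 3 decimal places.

The posterior is symmetric, so the 95% equal-tailed interval is θ = -3.1 ± z·0.78 with z = 1.960.
Half-width: 1.960 × 0.78 = 1.529.
-3.1 − 1.529 = -4.629; -3.1 + 1.529 = -1.571.

[-4.629, -1.571]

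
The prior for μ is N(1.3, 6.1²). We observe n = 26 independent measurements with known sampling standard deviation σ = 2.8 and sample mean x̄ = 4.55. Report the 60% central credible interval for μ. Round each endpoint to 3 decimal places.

[4.064, 4.984]

Posterior precision = 1/6.1² + 26/2.8² = 0.0269 + 3.3163 = 3.3432, so posterior SD = 0.5469.
Posterior mean = (1.3/6.1² + 26·4.55/2.8²) / 3.3432 = 4.5239.
Interval: 4.5239 ± 0.842 × 0.5469 → [4.064, 4.984].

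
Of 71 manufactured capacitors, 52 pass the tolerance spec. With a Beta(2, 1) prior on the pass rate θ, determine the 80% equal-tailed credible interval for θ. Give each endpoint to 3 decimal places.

Posterior: Beta(2+52, 1+19) = Beta(54, 20).
Equal-tailed 80% interval: the 0.1 and 0.9 quantiles of Beta(54, 20).
Posterior mean ≈ 0.730, SD ≈ 0.051; a Normal approximation gives roughly [0.664, 0.795].
Exact: F⁻¹(0.1) = 0.663; F⁻¹(0.9) = 0.794.

[0.663, 0.794]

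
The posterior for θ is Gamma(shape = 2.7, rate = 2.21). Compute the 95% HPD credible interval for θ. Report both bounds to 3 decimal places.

[0.093, 2.679]

The posterior is unimodal and skewed, so the HPD interval has equal density at both endpoints and is the shortest 95% interval.
Solving f(0.093) = f(2.679) with F(2.679) − F(0.093) = 0.95 gives [0.093, 2.679].
For comparison, the equal-tailed interval is [0.223, 3.051]; the HPD is narrower and shifted toward the mode.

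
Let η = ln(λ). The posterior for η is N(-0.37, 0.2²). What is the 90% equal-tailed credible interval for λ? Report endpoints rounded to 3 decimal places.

[0.497, 0.960]

On the log scale the 90% interval is -0.37 ± 1.645 × 0.2 = [-0.6990, -0.0410].
Exponentiate: [e^-0.6990, e^-0.0410] = [0.497, 0.960].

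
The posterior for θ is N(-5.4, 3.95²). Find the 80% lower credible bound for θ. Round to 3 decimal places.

Need L with P(θ ≥ L) = 0.80: L = -5.4 − z_{0.2}·3.95.
z = 0.842; L = -5.4 − 0.842 × 3.95 = -8.724.

-8.724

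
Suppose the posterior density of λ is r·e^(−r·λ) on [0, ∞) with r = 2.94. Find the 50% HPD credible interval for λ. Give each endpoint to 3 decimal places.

[0.000, 0.236]

The exponential density is strictly decreasing on [0, ∞), so the HPD interval is anchored at 0: [0, q] with P(λ ≤ q) = 0.50.
q = −ln(1 − 0.50) / 2.94 = 0.6931 / 2.94 = 0.236.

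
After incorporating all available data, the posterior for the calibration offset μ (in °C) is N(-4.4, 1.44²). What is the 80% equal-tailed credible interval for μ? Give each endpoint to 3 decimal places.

The posterior is symmetric, so the 80% equal-tailed interval is μ = -4.4 ± z·1.44 with z = 1.282.
Half-width: 1.282 × 1.44 = 1.845.
-4.4 − 1.845 = -6.245; -4.4 + 1.845 = -2.555.

[-6.245, -2.555]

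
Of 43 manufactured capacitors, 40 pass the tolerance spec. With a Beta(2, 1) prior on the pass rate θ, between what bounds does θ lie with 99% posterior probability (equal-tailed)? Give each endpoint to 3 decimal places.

[0.777, 0.985]

Posterior: Beta(2+40, 1+3) = Beta(42, 4).
Equal-tailed 99% interval: the 0.005 and 0.995 quantiles of Beta(42, 4).
Posterior mean ≈ 0.913, SD ≈ 0.041; a Normal approximation gives roughly [0.807, 1.019].
Exact: F⁻¹(0.005) = 0.777; F⁻¹(0.995) = 0.985.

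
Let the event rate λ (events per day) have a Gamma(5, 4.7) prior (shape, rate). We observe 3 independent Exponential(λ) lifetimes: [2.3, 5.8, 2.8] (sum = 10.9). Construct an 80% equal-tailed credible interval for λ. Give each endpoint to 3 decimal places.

[0.298, 0.755]

Posterior: Gamma(5+3, 4.7+10.9) = Gamma(8, 15.6) (shape, rate).
Equal-tailed 80% interval: Gamma(8, 15.6) quantiles at 0.1 and 0.9.
Posterior mean ≈ 0.513, SD ≈ 0.181; a Normal approximation gives roughly [0.280, 0.745].
Exact: lower = 0.298; upper = 0.755.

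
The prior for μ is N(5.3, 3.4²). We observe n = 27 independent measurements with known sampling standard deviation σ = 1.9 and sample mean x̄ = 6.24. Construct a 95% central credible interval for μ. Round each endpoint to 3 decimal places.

Posterior precision = 1/3.4² + 27/1.9² = 0.0865 + 7.4792 = 7.5657, so posterior SD = 0.3636.
Posterior mean = (5.3/3.4² + 27·6.24/1.9²) / 7.5657 = 6.2293.
Interval: 6.2293 ± 1.960 × 0.3636 → [5.517, 6.942].

[5.517, 6.942]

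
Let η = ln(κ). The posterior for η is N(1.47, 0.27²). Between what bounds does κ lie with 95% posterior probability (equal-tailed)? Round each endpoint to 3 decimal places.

[2.562, 7.383]

On the log scale the 95% interval is 1.47 ± 1.960 × 0.27 = [0.9408, 1.9992].
Exponentiate: [e^0.9408, e^1.9992] = [2.562, 7.383].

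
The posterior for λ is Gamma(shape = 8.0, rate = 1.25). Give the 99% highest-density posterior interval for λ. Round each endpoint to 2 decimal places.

[1.73, 13.06]

The posterior is unimodal and skewed, so the HPD interval has equal density at both endpoints and is the shortest 99% interval.
Solving f(1.73) = f(13.06) with F(13.06) − F(1.73) = 0.99 gives [1.73, 13.06].
For comparison, the equal-tailed interval is [2.06, 13.71]; the HPD is narrower and shifted toward the mode.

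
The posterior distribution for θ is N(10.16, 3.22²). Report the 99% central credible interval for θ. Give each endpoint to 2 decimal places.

The posterior is symmetric, so the 99% equal-tailed interval is θ = 10.16 ± z·3.22 with z = 2.576.
Half-width: 2.576 × 3.22 = 8.29.
10.16 − 8.29 = 1.87; 10.16 + 8.29 = 18.45.

[1.87, 18.45]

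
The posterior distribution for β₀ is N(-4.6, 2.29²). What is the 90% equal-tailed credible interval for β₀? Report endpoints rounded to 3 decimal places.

[-8.367, -0.833]

The posterior is symmetric, so the 90% equal-tailed interval is β₀ = -4.6 ± z·2.29 with z = 1.645.
Half-width: 1.645 × 2.29 = 3.767.
-4.6 − 3.767 = -8.367; -4.6 + 3.767 = -0.833.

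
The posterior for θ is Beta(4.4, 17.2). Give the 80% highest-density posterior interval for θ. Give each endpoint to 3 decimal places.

[0.085, 0.296]

The posterior is unimodal and skewed, so the HPD interval has equal density at both endpoints and is the shortest 80% interval.
Solving f(0.085) = f(0.296) with F(0.296) − F(0.085) = 0.80 gives [0.085, 0.296].
For comparison, the equal-tailed interval is [0.101, 0.318]; the HPD is narrower and shifted toward the mode.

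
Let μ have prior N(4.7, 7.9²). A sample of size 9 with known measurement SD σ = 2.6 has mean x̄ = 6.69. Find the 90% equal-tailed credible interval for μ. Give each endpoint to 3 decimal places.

Posterior precision = 1/7.9² + 9/2.6² = 0.0160 + 1.3314 = 1.3474, so posterior SD = 0.8615.
Posterior mean = (4.7/7.9² + 9·6.69/2.6²) / 1.3474 = 6.6663.
Interval: 6.6663 ± 1.645 × 0.8615 → [5.249, 8.083].

[5.249, 8.083]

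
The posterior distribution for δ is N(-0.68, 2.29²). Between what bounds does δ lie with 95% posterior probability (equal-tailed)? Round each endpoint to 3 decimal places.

[-5.168, 3.808]

The posterior is symmetric, so the 95% equal-tailed interval is δ = -0.68 ± z·2.29 with z = 1.960.
Half-width: 1.960 × 2.29 = 4.488.
-0.68 − 4.488 = -5.168; -0.68 + 4.488 = 3.808.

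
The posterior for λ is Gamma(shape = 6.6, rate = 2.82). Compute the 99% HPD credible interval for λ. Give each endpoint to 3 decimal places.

The posterior is unimodal and skewed, so the HPD interval has equal density at both endpoints and is the shortest 99% interval.
Solving f(0.515) = f(5.050) with F(5.050) − F(0.515) = 0.99 gives [0.515, 5.050].
For comparison, the equal-tailed interval is [0.650, 5.341]; the HPD is narrower and shifted toward the mode.

[0.515, 5.050]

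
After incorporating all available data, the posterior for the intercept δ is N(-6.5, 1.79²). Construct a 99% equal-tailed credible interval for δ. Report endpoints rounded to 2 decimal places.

[-11.11, -1.89]

The posterior is symmetric, so the 99% equal-tailed interval is δ = -6.5 ± z·1.79 with z = 2.576.
Half-width: 2.576 × 1.79 = 4.61.
-6.5 − 4.61 = -11.11; -6.5 + 4.61 = -1.89.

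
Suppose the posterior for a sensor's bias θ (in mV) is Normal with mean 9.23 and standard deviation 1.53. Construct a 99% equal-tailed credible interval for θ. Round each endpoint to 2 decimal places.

The posterior is symmetric, so the 99% equal-tailed interval is θ = 9.23 ± z·1.53 with z = 2.576.
Half-width: 2.576 × 1.53 = 3.94.
9.23 − 3.94 = 5.29; 9.23 + 3.94 = 13.17.

[5.29, 13.17]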